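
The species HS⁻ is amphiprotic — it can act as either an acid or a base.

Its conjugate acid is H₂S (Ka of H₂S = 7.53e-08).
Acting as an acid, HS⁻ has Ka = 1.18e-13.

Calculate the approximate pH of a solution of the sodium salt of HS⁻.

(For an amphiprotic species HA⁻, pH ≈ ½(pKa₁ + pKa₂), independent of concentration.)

pKa₁ = -log(7.53e-08) = 7.12; pKa₂ = -log(1.18e-13) = 12.93. For an amphiprotic species, pH ≈ ½(pKa₁ + pKa₂) = ½(7.12 + 12.93) = 10.03.

pH = 10.03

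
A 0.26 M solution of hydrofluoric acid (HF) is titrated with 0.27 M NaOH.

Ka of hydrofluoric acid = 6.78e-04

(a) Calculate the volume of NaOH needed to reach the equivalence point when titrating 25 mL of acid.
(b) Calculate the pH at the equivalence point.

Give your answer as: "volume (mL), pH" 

moles acid = 0.26 × 25/1000 = 0.0065 mol; V_base = moles/0.27 × 1000 = 24.1 mL. At equivalence only the conjugate base is present: [A⁻] = 0.0065/0.049 = 1.3245e-01 M. Kb = Kw/Ka = 1.47e-11; [OH⁻] = √(Kb × [A⁻]) = 1.3977e-06; pOH = 5.85; pH = 14 - pOH = 8.15.

V = 24.1 mL, pH = 8.15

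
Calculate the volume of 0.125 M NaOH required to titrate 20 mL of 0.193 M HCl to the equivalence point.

At equivalence: moles acid = moles base. moles HCl = 0.193 × 20/1000 = 0.00386 mol. V_base = moles / 0.125 × 1000 = 30.9 mL.

V_{base} = 30.9 mL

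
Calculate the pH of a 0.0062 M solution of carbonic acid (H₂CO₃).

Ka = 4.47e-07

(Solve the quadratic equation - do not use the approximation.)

x² + Ka×x - Ka×C = 0. Using quadratic formula: [H⁺] = 5.2421e-05

pH = 4.28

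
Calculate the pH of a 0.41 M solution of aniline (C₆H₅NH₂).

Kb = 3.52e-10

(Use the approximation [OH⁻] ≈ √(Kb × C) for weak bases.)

[OH⁻] = √(Kb × C) = √(3.52e-10 × 0.41) = 1.2013e-05. pOH = 4.92, pH = 14 - pOH

pH = 9.08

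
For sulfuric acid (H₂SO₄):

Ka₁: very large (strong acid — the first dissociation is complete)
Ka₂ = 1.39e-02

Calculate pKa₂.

pKa₂ = -log(Ka₂) = -log(1.39e-02) = 1.86.

pK_{a2} = 1.86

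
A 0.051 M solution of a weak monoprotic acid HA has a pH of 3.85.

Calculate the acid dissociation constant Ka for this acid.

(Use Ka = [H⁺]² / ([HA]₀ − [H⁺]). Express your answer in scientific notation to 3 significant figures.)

[H⁺] = 10^(−pH) = 10^(−3.85) = 1.413e-04 M. For HA ⇌ H⁺ + A⁻, Ka = [H⁺][A⁻]/[HA] = [H⁺]² / ([HA]₀ − [H⁺]) = (1.413e-04)² / (0.051 − 1.413e-04) = 3.92e-07.

K_a = 3.92e-07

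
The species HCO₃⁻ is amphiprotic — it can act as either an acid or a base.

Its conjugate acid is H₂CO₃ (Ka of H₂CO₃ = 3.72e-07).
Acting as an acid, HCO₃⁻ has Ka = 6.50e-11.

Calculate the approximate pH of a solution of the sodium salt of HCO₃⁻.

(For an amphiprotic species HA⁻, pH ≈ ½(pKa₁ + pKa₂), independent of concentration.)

pKa₁ = -log(3.72e-07) = 6.43; pKa₂ = -log(6.50e-11) = 10.19. For an amphiprotic species, pH ≈ ½(pKa₁ + pKa₂) = ½(6.43 + 10.19) = 8.31.

pH = 8.31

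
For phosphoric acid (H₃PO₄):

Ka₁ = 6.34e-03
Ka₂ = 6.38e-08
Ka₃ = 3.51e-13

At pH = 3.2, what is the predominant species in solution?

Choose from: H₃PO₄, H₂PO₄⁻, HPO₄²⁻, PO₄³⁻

pKa₁ = 2.20, pKa₂ = 7.20, pKa₃ = 12.45. For a polyprotic acid the predominant species crosses at each pKa: below pKa_n the protonated form dominates, above it the deprotonated form does. At pH = 3.2, the predominant species is H₂PO₄⁻.

H₂PO₄⁻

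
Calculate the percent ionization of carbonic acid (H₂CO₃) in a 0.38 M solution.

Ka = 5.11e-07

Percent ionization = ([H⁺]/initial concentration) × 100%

Using Ka equilibrium: x² + Ka×x - Ka×C = 0. Solving: [H⁺] = 4.4040e-04. Percent = (4.4040e-04/0.38) × 100

Percent ionization = 0.116%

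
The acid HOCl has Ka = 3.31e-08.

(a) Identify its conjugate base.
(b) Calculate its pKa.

(a) The conjugate base is formed by removing one H⁺ from HOCl, giving OCl⁻. (b) pKa = -log(Ka) = -log(3.31e-08) = 7.48.

Conjugate base: OCl⁻; pK_a = 7.48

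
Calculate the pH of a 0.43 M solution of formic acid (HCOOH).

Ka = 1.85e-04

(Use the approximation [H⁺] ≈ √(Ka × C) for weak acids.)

[H⁺] = √(Ka × C) = √(1.85e-04 × 0.43) = 8.9191e-03. pH = -log(8.9191e-03)

pH = 2.05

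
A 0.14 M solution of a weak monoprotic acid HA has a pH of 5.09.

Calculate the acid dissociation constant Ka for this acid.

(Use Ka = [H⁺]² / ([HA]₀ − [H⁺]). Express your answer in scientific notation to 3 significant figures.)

[H⁺] = 10^(−pH) = 10^(−5.09) = 8.128e-06 M. For HA ⇌ H⁺ + A⁻, Ka = [H⁺][A⁻]/[HA] = [H⁺]² / ([HA]₀ − [H⁺]) = (8.128e-06)² / (0.14 − 8.128e-06) = 4.72e-10.

K_a = 4.72e-10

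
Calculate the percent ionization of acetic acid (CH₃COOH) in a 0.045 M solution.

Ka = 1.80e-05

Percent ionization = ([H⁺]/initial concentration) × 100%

Using Ka equilibrium: x² + Ka×x - Ka×C = 0. Solving: [H⁺] = 8.9104e-04. Percent = (8.9104e-04/0.045) × 100

Percent ionization = 1.98%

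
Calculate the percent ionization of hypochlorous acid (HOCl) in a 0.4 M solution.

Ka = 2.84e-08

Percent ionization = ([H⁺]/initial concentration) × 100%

Using Ka equilibrium: x² + Ka×x - Ka×C = 0. Solving: [H⁺] = 1.0657e-04. Percent = (1.0657e-04/0.4) × 100

Percent ionization = 0.0266%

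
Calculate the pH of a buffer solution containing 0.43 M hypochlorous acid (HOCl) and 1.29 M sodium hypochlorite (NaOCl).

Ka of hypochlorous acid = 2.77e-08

pKa = -log(2.77e-08) = 7.56. pH = pKa + log([A⁻]/[HA]) = 7.56 + log(1.29/0.43)

pH = 8.03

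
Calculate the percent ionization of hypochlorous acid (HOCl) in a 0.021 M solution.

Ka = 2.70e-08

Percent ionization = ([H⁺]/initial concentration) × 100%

Using Ka equilibrium: x² + Ka×x - Ka×C = 0. Solving: [H⁺] = 2.3798e-05. Percent = (2.3798e-05/0.021) × 100

Percent ionization = 0.113%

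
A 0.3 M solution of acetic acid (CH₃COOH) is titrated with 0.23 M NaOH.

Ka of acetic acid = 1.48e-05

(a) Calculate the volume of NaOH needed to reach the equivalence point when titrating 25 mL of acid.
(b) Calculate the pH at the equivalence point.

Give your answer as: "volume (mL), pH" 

moles acid = 0.3 × 25/1000 = 0.0075 mol; V_base = moles/0.23 × 1000 = 32.6 mL. At equivalence only the conjugate base is present: [A⁻] = 0.0075/0.058 = 1.3019e-01 M. Kb = Kw/Ka = 6.76e-10; [OH⁻] = √(Kb × [A⁻]) = 9.3790e-06; pOH = 5.03; pH = 14 - pOH = 8.97.

V = 32.6 mL, pH = 8.97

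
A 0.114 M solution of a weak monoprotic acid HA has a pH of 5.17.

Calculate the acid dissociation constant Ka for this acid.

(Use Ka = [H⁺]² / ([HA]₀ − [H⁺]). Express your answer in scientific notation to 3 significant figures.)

[H⁺] = 10^(−pH) = 10^(−5.17) = 6.761e-06 M. For HA ⇌ H⁺ + A⁻, Ka = [H⁺][A⁻]/[HA] = [H⁺]² / ([HA]₀ − [H⁺]) = (6.761e-06)² / (0.114 − 6.761e-06) = 4.01e-10.

K_a = 4.01e-10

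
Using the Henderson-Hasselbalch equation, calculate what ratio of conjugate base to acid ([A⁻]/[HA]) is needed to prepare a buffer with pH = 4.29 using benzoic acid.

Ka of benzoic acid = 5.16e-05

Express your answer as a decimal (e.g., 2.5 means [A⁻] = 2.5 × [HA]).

pKa = -log(5.16e-05) = 4.2874. pH = pKa + log([A⁻]/[HA]), so log([A⁻]/[HA]) = pH − pKa = 4.29 − 4.2874 = 0.0026. [A⁻]/[HA] = 10^(0.0026) = 1.01

[A⁻]/[HA] = 1.01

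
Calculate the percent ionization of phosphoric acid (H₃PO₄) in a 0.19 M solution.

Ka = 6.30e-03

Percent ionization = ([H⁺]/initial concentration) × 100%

Using Ka equilibrium: x² + Ka×x - Ka×C = 0. Solving: [H⁺] = 3.1591e-02. Percent = (3.1591e-02/0.19) × 100

Percent ionization = 16.6%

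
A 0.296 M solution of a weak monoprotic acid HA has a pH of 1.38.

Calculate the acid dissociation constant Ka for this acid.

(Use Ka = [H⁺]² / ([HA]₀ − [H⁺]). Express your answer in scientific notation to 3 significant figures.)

[H⁺] = 10^(−pH) = 10^(−1.38) = 4.169e-02 M. For HA ⇌ H⁺ + A⁻, Ka = [H⁺][A⁻]/[HA] = [H⁺]² / ([HA]₀ − [H⁺]) = (4.169e-02)² / (0.296 − 4.169e-02) = 6.83e-03.

K_a = 6.83e-03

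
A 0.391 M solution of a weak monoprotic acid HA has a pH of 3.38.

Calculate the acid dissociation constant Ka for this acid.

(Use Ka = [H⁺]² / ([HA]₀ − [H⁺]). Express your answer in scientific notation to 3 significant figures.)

[H⁺] = 10^(−pH) = 10^(−3.38) = 4.169e-04 M. For HA ⇌ H⁺ + A⁻, Ka = [H⁺][A⁻]/[HA] = [H⁺]² / ([HA]₀ − [H⁺]) = (4.169e-04)² / (0.391 − 4.169e-04) = 4.45e-07.

K_a = 4.45e-07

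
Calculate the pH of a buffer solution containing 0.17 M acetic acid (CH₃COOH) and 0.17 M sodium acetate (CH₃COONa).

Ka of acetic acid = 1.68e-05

pKa = -log(1.68e-05) = 4.77. pH = pKa + log([A⁻]/[HA]) = 4.77 + log(0.17/0.17)

pH = 4.77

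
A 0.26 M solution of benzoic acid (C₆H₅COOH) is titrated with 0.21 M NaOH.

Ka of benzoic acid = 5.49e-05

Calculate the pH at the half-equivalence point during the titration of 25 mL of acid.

At half-equivalence [HA] = [A⁻], so Henderson-Hasselbalch gives pH = pKa = -log(5.49e-05) = 4.26.

pH = pKa = 4.26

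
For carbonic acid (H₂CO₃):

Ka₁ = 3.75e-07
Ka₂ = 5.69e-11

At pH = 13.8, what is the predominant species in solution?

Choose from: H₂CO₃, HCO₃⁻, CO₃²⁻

pKa₁ = 6.43, pKa₂ = 10.24. For a polyprotic acid the predominant species crosses at each pKa: below pKa_n the protonated form dominates, above it the deprotonated form does. At pH = 13.8, the predominant species is CO₃²⁻.

CO₃²⁻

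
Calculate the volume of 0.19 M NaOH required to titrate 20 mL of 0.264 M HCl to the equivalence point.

At equivalence: moles acid = moles base. moles HCl = 0.264 × 20/1000 = 0.00528 mol. V_base = moles / 0.19 × 1000 = 27.8 mL.

V_{base} = 27.8 mL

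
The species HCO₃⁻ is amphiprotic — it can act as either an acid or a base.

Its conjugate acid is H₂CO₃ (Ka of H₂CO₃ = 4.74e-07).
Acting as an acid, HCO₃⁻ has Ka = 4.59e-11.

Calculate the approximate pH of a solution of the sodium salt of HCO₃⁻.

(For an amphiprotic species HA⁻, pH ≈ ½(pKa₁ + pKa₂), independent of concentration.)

pKa₁ = -log(4.74e-07) = 6.32; pKa₂ = -log(4.59e-11) = 10.34. For an amphiprotic species, pH ≈ ½(pKa₁ + pKa₂) = ½(6.32 + 10.34) = 8.33.

pH = 8.33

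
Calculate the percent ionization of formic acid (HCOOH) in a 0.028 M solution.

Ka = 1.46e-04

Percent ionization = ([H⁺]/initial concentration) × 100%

Using Ka equilibrium: x² + Ka×x - Ka×C = 0. Solving: [H⁺] = 1.9502e-03. Percent = (1.9502e-03/0.028) × 100

Percent ionization = 6.96%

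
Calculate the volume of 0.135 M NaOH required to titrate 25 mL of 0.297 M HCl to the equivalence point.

At equivalence: moles acid = moles base. moles HCl = 0.297 × 25/1000 = 0.007425 mol. V_base = moles / 0.135 × 1000 = 55.0 mL.

V_{base} = 55.0 mL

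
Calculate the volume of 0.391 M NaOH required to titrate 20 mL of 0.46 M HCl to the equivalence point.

At equivalence: moles acid = moles base. moles HCl = 0.46 × 20/1000 = 0.0092 mol. V_base = moles / 0.391 × 1000 = 23.5 mL.

V_{base} = 23.5 mL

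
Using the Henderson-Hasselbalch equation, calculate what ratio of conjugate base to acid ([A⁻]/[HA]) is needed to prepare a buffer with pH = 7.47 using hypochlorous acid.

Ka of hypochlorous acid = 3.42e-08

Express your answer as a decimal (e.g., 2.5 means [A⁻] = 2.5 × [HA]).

pKa = -log(3.42e-08) = 7.4660. pH = pKa + log([A⁻]/[HA]), so log([A⁻]/[HA]) = pH − pKa = 7.47 − 7.4660 = 0.0040. [A⁻]/[HA] = 10^(0.0040) = 1.01

[A⁻]/[HA] = 1.01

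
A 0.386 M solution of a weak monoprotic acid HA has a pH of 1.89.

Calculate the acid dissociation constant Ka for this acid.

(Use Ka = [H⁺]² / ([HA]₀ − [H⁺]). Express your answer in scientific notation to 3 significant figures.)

[H⁺] = 10^(−pH) = 10^(−1.89) = 1.288e-02 M. For HA ⇌ H⁺ + A⁻, Ka = [H⁺][A⁻]/[HA] = [H⁺]² / ([HA]₀ − [H⁺]) = (1.288e-02)² / (0.386 − 1.288e-02) = 4.45e-04.

K_a = 4.45e-04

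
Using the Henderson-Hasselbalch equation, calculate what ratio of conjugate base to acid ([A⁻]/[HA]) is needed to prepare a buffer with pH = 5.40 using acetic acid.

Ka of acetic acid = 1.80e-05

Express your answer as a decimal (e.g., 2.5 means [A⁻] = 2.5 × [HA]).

pKa = -log(1.80e-05) = 4.7447. pH = pKa + log([A⁻]/[HA]), so log([A⁻]/[HA]) = pH − pKa = 5.40 − 4.7447 = 0.6553. [A⁻]/[HA] = 10^(0.6553) = 4.52

[A⁻]/[HA] = 4.52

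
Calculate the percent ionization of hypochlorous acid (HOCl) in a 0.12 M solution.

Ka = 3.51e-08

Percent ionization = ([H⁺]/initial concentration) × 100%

Using Ka equilibrium: x² + Ka×x - Ka×C = 0. Solving: [H⁺] = 6.4882e-05. Percent = (6.4882e-05/0.12) × 100

Percent ionization = 0.0541%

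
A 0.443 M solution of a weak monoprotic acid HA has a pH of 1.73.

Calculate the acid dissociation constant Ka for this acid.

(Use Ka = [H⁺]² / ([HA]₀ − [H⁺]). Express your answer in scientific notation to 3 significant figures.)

[H⁺] = 10^(−pH) = 10^(−1.73) = 1.862e-02 M. For HA ⇌ H⁺ + A⁻, Ka = [H⁺][A⁻]/[HA] = [H⁺]² / ([HA]₀ − [H⁺]) = (1.862e-02)² / (0.443 − 1.862e-02) = 8.17e-04.

K_a = 8.17e-04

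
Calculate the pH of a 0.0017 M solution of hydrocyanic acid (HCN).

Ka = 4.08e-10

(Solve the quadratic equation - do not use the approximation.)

x² + Ka×x - Ka×C = 0. Using quadratic formula: [H⁺] = 8.3262e-07

pH = 6.08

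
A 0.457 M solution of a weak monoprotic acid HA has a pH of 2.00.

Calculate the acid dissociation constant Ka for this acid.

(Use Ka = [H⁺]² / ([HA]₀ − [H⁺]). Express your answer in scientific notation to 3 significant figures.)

[H⁺] = 10^(−pH) = 10^(−2.00) = 1.000e-02 M. For HA ⇌ H⁺ + A⁻, Ka = [H⁺][A⁻]/[HA] = [H⁺]² / ([HA]₀ − [H⁺]) = (1.000e-02)² / (0.457 − 1.000e-02) = 2.24e-04.

K_a = 2.24e-04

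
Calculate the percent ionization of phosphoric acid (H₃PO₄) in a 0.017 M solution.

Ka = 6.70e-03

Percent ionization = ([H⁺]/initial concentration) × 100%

Using Ka equilibrium: x² + Ka×x - Ka×C = 0. Solving: [H⁺] = 7.8358e-03. Percent = (7.8358e-03/0.017) × 100

Percent ionization = 46.1%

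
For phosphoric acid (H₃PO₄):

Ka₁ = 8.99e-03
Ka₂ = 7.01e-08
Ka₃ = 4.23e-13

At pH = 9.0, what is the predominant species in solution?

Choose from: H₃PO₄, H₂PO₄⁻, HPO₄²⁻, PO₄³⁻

pKa₁ = 2.05, pKa₂ = 7.15, pKa₃ = 12.37. For a polyprotic acid the predominant species crosses at each pKa: below pKa_n the protonated form dominates, above it the deprotonated form does. At pH = 9.0, the predominant species is HPO₄²⁻.

HPO₄²⁻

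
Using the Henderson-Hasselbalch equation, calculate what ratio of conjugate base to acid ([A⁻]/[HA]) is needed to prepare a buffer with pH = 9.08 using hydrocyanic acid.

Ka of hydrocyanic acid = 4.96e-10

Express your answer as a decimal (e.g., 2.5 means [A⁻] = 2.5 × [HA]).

pKa = -log(4.96e-10) = 9.3045. pH = pKa + log([A⁻]/[HA]), so log([A⁻]/[HA]) = pH − pKa = 9.08 − 9.3045 = -0.2245. [A⁻]/[HA] = 10^(-0.2245) = 0.596

[A⁻]/[HA] = 0.596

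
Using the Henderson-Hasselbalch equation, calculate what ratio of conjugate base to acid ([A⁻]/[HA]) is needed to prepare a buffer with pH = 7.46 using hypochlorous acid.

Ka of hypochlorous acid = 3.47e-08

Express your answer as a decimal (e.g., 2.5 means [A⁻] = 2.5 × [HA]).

pKa = -log(3.47e-08) = 7.4597. pH = pKa + log([A⁻]/[HA]), so log([A⁻]/[HA]) = pH − pKa = 7.46 − 7.4597 = 0.0003. [A⁻]/[HA] = 10^(0.0003) = 1.00

[A⁻]/[HA] = 1.00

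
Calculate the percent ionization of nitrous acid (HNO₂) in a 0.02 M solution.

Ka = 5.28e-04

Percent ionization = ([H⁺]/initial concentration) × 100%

Using Ka equilibrium: x² + Ka×x - Ka×C = 0. Solving: [H⁺] = 2.9963e-03. Percent = (2.9963e-03/0.02) × 100

Percent ionization = 15%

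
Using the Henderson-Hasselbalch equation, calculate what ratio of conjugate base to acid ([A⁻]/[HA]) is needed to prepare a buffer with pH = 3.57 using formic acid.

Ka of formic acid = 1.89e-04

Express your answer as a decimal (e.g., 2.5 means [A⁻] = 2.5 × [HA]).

pKa = -log(1.89e-04) = 3.7235. pH = pKa + log([A⁻]/[HA]), so log([A⁻]/[HA]) = pH − pKa = 3.57 − 3.7235 = -0.1535. [A⁻]/[HA] = 10^(-0.1535) = 0.702

[A⁻]/[HA] = 0.702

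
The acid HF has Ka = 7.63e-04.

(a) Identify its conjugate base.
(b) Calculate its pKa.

(a) The conjugate base is formed by removing one H⁺ from HF, giving F⁻. (b) pKa = -log(Ka) = -log(7.63e-04) = 3.12.

Conjugate base: F⁻; pK_a = 3.12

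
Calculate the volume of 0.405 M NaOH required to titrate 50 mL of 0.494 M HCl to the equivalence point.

At equivalence: moles acid = moles base. moles HCl = 0.494 × 50/1000 = 0.0247 mol. V_base = moles / 0.405 × 1000 = 61.0 mL.

V_{base} = 61.0 mL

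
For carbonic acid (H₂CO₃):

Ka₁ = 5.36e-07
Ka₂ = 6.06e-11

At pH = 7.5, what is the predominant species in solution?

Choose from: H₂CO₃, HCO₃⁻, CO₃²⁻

pKa₁ = 6.27, pKa₂ = 10.22. For a polyprotic acid the predominant species crosses at each pKa: below pKa_n the protonated form dominates, above it the deprotonated form does. At pH = 7.5, the predominant species is HCO₃⁻.

HCO₃⁻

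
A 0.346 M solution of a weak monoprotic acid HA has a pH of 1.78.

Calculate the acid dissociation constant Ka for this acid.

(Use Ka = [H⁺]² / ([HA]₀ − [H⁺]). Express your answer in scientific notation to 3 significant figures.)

[H⁺] = 10^(−pH) = 10^(−1.78) = 1.660e-02 M. For HA ⇌ H⁺ + A⁻, Ka = [H⁺][A⁻]/[HA] = [H⁺]² / ([HA]₀ − [H⁺]) = (1.660e-02)² / (0.346 − 1.660e-02) = 8.36e-04.

K_a = 8.36e-04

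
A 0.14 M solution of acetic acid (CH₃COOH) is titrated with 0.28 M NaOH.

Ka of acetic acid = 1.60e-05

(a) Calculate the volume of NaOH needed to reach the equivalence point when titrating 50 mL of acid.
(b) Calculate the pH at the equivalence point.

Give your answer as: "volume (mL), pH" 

moles acid = 0.14 × 50/1000 = 0.007 mol; V_base = moles/0.28 × 1000 = 25.0 mL. At equivalence only the conjugate base is present: [A⁻] = 0.007/0.075 = 9.3333e-02 M. Kb = Kw/Ka = 6.25e-10; [OH⁻] = √(Kb × [A⁻]) = 7.6376e-06; pOH = 5.12; pH = 14 - pOH = 8.88.

V = 25.0 mL, pH = 8.88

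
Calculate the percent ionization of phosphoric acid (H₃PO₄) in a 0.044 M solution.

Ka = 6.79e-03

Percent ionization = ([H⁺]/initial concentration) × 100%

Using Ka equilibrium: x² + Ka×x - Ka×C = 0. Solving: [H⁺] = 1.4220e-02. Percent = (1.4220e-02/0.044) × 100

Percent ionization = 32.3%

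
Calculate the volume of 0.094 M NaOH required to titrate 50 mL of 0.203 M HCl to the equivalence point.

At equivalence: moles acid = moles base. moles HCl = 0.203 × 50/1000 = 0.01015 mol. V_base = moles / 0.094 × 1000 = 108.0 mL.

V_{base} = 108.0 mL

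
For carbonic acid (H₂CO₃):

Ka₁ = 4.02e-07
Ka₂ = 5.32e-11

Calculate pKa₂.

pKa₂ = -log(Ka₂) = -log(5.32e-11) = 10.27.

pK_{a2} = 10.27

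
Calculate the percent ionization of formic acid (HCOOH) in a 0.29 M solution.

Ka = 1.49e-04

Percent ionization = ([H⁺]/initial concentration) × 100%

Using Ka equilibrium: x² + Ka×x - Ka×C = 0. Solving: [H⁺] = 6.4994e-03. Percent = (6.4994e-03/0.29) × 100

Percent ionization = 2.24%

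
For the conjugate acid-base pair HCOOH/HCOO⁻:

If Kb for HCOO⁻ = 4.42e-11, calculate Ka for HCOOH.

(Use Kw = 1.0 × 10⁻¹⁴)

For a conjugate pair Ka × Kb = Kw, so Ka = Kw/Kb = 1.0 × 10⁻¹⁴ / 4.42e-11 = 2.26e-04.

K_a = 2.26e-04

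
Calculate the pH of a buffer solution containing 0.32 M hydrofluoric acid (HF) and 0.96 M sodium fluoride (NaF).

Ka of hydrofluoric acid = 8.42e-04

pKa = -log(8.42e-04) = 3.07. pH = pKa + log([A⁻]/[HA]) = 3.07 + log(0.96/0.32)

pH = 3.55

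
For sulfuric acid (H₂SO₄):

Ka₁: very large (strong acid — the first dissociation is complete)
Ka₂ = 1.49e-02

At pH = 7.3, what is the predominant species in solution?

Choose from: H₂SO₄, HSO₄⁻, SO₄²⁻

The first dissociation is complete, so H₂SO₄ itself is never the predominant species in water; pKa₂ = -log(1.49e-02) = 1.83. For a polyprotic acid the predominant species crosses at each pKa: below pKa_n the protonated form dominates, above it the deprotonated form does. At pH = 7.3, the predominant species is SO₄²⁻.

SO₄²⁻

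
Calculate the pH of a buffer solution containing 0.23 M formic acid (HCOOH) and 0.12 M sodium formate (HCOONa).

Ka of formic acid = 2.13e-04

pKa = -log(2.13e-04) = 3.67. pH = pKa + log([A⁻]/[HA]) = 3.67 + log(0.12/0.23)

pH = 3.39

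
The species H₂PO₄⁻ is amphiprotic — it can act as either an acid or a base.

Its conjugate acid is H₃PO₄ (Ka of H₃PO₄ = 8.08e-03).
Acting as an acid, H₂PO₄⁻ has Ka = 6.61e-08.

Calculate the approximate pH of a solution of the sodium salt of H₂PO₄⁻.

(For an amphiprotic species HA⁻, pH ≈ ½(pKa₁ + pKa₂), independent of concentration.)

pKa₁ = -log(8.08e-03) = 2.09; pKa₂ = -log(6.61e-08) = 7.18. For an amphiprotic species, pH ≈ ½(pKa₁ + pKa₂) = ½(2.09 + 7.18) = 4.64.

pH = 4.64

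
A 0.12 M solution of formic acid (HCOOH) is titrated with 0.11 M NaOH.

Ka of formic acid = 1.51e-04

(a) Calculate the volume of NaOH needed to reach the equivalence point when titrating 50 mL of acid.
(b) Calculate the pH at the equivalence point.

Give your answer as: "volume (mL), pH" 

moles acid = 0.12 × 50/1000 = 0.006 mol; V_base = moles/0.11 × 1000 = 54.5 mL. At equivalence only the conjugate base is present: [A⁻] = 0.006/0.105 = 5.7391e-02 M. Kb = Kw/Ka = 6.62e-11; [OH⁻] = √(Kb × [A⁻]) = 1.9496e-06; pOH = 5.71; pH = 14 - pOH = 8.29.

V = 54.5 mL, pH = 8.29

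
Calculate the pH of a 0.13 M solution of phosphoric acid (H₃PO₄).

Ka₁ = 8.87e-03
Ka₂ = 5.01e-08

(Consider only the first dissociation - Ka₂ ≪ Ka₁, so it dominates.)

First dissociation dominates. From Ka₁ = [H⁺][HA⁻]/[H₂A], x² + Ka₁·x − Ka₁·C = 0 with C = 0.13 M and Ka₁ = 8.87e-03. Solving: [H⁺] = (−Ka₁ + √(Ka₁² + 4·Ka₁·C)) / 2 = 2.9811e-02 M. pH = -log(2.9811e-02) = 1.53.

pH = 1.53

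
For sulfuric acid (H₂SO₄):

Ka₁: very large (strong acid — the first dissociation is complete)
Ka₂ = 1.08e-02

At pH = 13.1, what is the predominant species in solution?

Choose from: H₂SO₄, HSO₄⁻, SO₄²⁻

The first dissociation is complete, so H₂SO₄ itself is never the predominant species in water; pKa₂ = -log(1.08e-02) = 1.97. For a polyprotic acid the predominant species crosses at each pKa: below pKa_n the protonated form dominates, above it the deprotonated form does. At pH = 13.1, the predominant species is SO₄²⁻.

SO₄²⁻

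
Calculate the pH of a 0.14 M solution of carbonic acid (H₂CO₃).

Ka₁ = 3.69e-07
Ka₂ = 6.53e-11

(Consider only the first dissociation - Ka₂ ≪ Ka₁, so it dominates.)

First dissociation dominates. From Ka₁ = [H⁺][HA⁻]/[H₂A], x² + Ka₁·x − Ka₁·C = 0 with C = 0.14 M and Ka₁ = 3.69e-07. Solving: [H⁺] = (−Ka₁ + √(Ka₁² + 4·Ka₁·C)) / 2 = 2.2710e-04 M. pH = -log(2.2710e-04) = 3.64.

pH = 3.64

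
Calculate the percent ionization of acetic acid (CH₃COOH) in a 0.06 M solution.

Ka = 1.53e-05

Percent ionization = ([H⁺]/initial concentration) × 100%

Using Ka equilibrium: x² + Ka×x - Ka×C = 0. Solving: [H⁺] = 9.5050e-04. Percent = (9.5050e-04/0.06) × 100

Percent ionization = 1.58%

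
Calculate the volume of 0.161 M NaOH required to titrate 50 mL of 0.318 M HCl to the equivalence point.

At equivalence: moles acid = moles base. moles HCl = 0.318 × 50/1000 = 0.0159 mol. V_base = moles / 0.161 × 1000 = 98.8 mL.

V_{base} = 98.8 mL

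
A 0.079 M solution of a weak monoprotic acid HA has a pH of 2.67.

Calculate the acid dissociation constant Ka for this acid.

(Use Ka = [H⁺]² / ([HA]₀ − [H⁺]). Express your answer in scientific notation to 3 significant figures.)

[H⁺] = 10^(−pH) = 10^(−2.67) = 2.138e-03 M. For HA ⇌ H⁺ + A⁻, Ka = [H⁺][A⁻]/[HA] = [H⁺]² / ([HA]₀ − [H⁺]) = (2.138e-03)² / (0.079 − 2.138e-03) = 5.95e-05.

K_a = 5.95e-05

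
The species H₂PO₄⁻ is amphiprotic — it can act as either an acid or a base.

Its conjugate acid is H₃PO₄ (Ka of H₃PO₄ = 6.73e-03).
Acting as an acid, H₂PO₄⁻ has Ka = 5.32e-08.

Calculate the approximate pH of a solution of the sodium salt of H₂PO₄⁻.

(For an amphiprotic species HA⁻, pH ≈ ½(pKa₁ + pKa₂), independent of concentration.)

pKa₁ = -log(6.73e-03) = 2.17; pKa₂ = -log(5.32e-08) = 7.27. For an amphiprotic species, pH ≈ ½(pKa₁ + pKa₂) = ½(2.17 + 7.27) = 4.72.

pH = 4.72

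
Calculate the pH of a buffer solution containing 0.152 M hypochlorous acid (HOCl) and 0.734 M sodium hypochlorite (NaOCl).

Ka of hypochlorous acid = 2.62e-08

pKa = -log(2.62e-08) = 7.58. pH = pKa + log([A⁻]/[HA]) = 7.58 + log(0.734/0.152)

pH = 8.27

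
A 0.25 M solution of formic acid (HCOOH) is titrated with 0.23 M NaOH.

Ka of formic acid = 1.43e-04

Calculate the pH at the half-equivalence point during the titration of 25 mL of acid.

At half-equivalence [HA] = [A⁻], so Henderson-Hasselbalch gives pH = pKa = -log(1.43e-04) = 3.84.

pH = pKa = 3.84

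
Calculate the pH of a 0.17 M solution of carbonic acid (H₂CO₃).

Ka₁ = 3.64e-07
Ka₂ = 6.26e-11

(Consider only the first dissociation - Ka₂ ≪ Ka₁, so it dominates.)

First dissociation dominates. From Ka₁ = [H⁺][HA⁻]/[H₂A], x² + Ka₁·x − Ka₁·C = 0 with C = 0.17 M and Ka₁ = 3.64e-07. Solving: [H⁺] = (−Ka₁ + √(Ka₁² + 4·Ka₁·C)) / 2 = 2.4857e-04 M. pH = -log(2.4857e-04) = 3.60.

pH = 3.60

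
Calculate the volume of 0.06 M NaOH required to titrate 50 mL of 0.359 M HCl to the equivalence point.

At equivalence: moles acid = moles base. moles HCl = 0.359 × 50/1000 = 0.01795 mol. V_base = moles / 0.06 × 1000 = 299.2 mL.

V_{base} = 299.2 mL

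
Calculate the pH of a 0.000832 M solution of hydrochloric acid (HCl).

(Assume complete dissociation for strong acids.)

[H⁺] = 0.000832 M for strong acid. pH = -log[H⁺] = -log(0.000832)

pH = 3.08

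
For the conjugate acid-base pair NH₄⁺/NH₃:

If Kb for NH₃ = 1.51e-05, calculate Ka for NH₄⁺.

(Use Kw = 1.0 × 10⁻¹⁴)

For a conjugate pair Ka × Kb = Kw, so Ka = Kw/Kb = 1.0 × 10⁻¹⁴ / 1.51e-05 = 6.62e-10.

K_a = 6.62e-10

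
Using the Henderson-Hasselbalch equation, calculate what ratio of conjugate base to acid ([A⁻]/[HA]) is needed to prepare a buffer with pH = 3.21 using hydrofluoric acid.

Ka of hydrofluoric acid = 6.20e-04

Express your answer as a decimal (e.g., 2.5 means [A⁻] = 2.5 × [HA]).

pKa = -log(6.20e-04) = 3.2076. pH = pKa + log([A⁻]/[HA]), so log([A⁻]/[HA]) = pH − pKa = 3.21 − 3.2076 = 0.0024. [A⁻]/[HA] = 10^(0.0024) = 1.01

[A⁻]/[HA] = 1.01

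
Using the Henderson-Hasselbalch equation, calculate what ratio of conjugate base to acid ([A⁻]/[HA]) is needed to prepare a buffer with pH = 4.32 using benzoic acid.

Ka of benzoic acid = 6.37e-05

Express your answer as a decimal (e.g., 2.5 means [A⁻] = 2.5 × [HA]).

pKa = -log(6.37e-05) = 4.1959. pH = pKa + log([A⁻]/[HA]), so log([A⁻]/[HA]) = pH − pKa = 4.32 − 4.1959 = 0.1241. [A⁻]/[HA] = 10^(0.1241) = 1.33

[A⁻]/[HA] = 1.33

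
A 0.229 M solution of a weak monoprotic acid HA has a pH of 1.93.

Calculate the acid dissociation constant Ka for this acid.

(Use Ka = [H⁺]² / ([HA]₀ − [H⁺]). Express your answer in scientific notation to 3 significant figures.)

[H⁺] = 10^(−pH) = 10^(−1.93) = 1.175e-02 M. For HA ⇌ H⁺ + A⁻, Ka = [H⁺][A⁻]/[HA] = [H⁺]² / ([HA]₀ − [H⁺]) = (1.175e-02)² / (0.229 − 1.175e-02) = 6.35e-04.

K_a = 6.35e-04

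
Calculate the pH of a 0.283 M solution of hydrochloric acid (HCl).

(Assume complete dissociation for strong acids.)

[H⁺] = 0.283 M for strong acid. pH = -log[H⁺] = -log(0.283)

pH = 0.55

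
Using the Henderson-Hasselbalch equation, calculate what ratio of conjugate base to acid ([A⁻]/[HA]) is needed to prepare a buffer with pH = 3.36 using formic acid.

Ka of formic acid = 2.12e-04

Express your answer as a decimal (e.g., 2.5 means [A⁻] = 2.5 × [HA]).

pKa = -log(2.12e-04) = 3.6737. pH = pKa + log([A⁻]/[HA]), so log([A⁻]/[HA]) = pH − pKa = 3.36 − 3.6737 = -0.3137. [A⁻]/[HA] = 10^(-0.3137) = 0.486

[A⁻]/[HA] = 0.486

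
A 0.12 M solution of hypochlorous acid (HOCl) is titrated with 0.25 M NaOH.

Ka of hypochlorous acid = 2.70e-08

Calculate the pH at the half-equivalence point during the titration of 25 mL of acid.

At half-equivalence [HA] = [A⁻], so Henderson-Hasselbalch gives pH = pKa = -log(2.70e-08) = 7.57.

pH = pKa = 7.57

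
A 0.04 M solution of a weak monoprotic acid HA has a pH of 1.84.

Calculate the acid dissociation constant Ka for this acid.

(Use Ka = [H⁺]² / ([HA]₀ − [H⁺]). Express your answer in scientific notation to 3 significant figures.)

[H⁺] = 10^(−pH) = 10^(−1.84) = 1.445e-02 M. For HA ⇌ H⁺ + A⁻, Ka = [H⁺][A⁻]/[HA] = [H⁺]² / ([HA]₀ − [H⁺]) = (1.445e-02)² / (0.04 − 1.445e-02) = 8.18e-03.

K_a = 8.18e-03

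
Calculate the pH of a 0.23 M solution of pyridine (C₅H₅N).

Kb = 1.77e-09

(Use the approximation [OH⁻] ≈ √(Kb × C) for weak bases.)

[OH⁻] = √(Kb × C) = √(1.77e-09 × 0.23) = 2.0177e-05. pOH = 4.70, pH = 14 - pOH

pH = 9.30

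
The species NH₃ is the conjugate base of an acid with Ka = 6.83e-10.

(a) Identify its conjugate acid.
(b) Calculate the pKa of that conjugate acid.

(a) The conjugate acid is formed by adding one H⁺ to NH₃, giving NH₄⁺. (b) pKa = -log(Ka) = -log(6.83e-10) = 9.17.

Conjugate acid: NH₄⁺; pK_a = 9.17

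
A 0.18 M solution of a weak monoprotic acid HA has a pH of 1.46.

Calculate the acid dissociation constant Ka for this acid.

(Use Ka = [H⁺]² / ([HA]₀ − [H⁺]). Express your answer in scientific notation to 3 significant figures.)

[H⁺] = 10^(−pH) = 10^(−1.46) = 3.467e-02 M. For HA ⇌ H⁺ + A⁻, Ka = [H⁺][A⁻]/[HA] = [H⁺]² / ([HA]₀ − [H⁺]) = (3.467e-02)² / (0.18 − 3.467e-02) = 8.27e-03.

K_a = 8.27e-03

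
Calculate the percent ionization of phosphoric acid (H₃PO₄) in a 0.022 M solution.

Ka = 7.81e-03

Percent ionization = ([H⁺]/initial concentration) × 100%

Using Ka equilibrium: x² + Ka×x - Ka×C = 0. Solving: [H⁺] = 9.7723e-03. Percent = (9.7723e-03/0.022) × 100

Percent ionization = 44.4%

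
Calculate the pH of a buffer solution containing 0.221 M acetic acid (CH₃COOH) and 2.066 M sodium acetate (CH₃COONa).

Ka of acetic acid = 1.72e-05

pKa = -log(1.72e-05) = 4.76. pH = pKa + log([A⁻]/[HA]) = 4.76 + log(2.066/0.221)

pH = 5.74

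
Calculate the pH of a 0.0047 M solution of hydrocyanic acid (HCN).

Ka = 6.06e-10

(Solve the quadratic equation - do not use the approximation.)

x² + Ka×x - Ka×C = 0. Using quadratic formula: [H⁺] = 1.6874e-06

pH = 5.77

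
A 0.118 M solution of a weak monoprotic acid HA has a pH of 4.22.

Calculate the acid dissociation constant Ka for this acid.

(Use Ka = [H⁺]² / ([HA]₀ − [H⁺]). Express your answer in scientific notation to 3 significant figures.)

[H⁺] = 10^(−pH) = 10^(−4.22) = 6.026e-05 M. For HA ⇌ H⁺ + A⁻, Ka = [H⁺][A⁻]/[HA] = [H⁺]² / ([HA]₀ − [H⁺]) = (6.026e-05)² / (0.118 − 6.026e-05) = 3.08e-08.

K_a = 3.08e-08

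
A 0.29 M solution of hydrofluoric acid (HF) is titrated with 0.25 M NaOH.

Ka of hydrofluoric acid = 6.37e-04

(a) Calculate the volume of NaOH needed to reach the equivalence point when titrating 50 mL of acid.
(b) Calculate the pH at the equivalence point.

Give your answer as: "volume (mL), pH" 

moles acid = 0.29 × 50/1000 = 0.0145 mol; V_base = moles/0.25 × 1000 = 58.0 mL. At equivalence only the conjugate base is present: [A⁻] = 0.0145/0.108 = 1.3426e-01 M. Kb = Kw/Ka = 1.57e-11; [OH⁻] = √(Kb × [A⁻]) = 1.4518e-06; pOH = 5.84; pH = 14 - pOH = 8.16.

V = 58.0 mL, pH = 8.16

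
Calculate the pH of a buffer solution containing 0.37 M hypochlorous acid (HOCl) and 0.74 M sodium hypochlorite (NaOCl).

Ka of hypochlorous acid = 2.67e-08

pKa = -log(2.67e-08) = 7.57. pH = pKa + log([A⁻]/[HA]) = 7.57 + log(0.74/0.37)

pH = 7.87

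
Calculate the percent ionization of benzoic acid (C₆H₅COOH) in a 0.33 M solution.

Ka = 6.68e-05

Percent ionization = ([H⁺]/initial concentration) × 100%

Using Ka equilibrium: x² + Ka×x - Ka×C = 0. Solving: [H⁺] = 4.6618e-03. Percent = (4.6618e-03/0.33) × 100

Percent ionization = 1.41%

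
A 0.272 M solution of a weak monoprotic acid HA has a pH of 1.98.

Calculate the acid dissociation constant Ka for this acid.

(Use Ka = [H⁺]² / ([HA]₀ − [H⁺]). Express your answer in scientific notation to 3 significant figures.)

[H⁺] = 10^(−pH) = 10^(−1.98) = 1.047e-02 M. For HA ⇌ H⁺ + A⁻, Ka = [H⁺][A⁻]/[HA] = [H⁺]² / ([HA]₀ − [H⁺]) = (1.047e-02)² / (0.272 − 1.047e-02) = 4.19e-04.

K_a = 4.19e-04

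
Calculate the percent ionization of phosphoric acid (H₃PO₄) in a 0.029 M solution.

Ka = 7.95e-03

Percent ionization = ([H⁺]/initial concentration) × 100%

Using Ka equilibrium: x² + Ka×x - Ka×C = 0. Solving: [H⁺] = 1.1721e-02. Percent = (1.1721e-02/0.029) × 100

Percent ionization = 40.4%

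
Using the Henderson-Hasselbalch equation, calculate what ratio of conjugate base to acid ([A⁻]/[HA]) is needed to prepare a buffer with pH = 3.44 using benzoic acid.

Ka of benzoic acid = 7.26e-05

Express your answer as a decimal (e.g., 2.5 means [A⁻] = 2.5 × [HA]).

pKa = -log(7.26e-05) = 4.1391. pH = pKa + log([A⁻]/[HA]), so log([A⁻]/[HA]) = pH − pKa = 3.44 − 4.1391 = -0.6991. [A⁻]/[HA] = 10^(-0.6991) = 0.200

[A⁻]/[HA] = 0.200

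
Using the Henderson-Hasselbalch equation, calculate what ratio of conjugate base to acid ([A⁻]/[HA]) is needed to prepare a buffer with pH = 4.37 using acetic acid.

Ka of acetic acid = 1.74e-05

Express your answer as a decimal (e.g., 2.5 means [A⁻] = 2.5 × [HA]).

pKa = -log(1.74e-05) = 4.7595. pH = pKa + log([A⁻]/[HA]), so log([A⁻]/[HA]) = pH − pKa = 4.37 − 4.7595 = -0.3895. [A⁻]/[HA] = 10^(-0.3895) = 0.408

[A⁻]/[HA] = 0.408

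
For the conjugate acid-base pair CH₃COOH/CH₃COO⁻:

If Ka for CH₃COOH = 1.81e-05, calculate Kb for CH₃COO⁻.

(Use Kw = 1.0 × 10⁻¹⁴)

For a conjugate pair Ka × Kb = Kw, so Kb = Kw/Ka = 1.0 × 10⁻¹⁴ / 1.81e-05 = 5.52e-10.

K_b = 5.52e-10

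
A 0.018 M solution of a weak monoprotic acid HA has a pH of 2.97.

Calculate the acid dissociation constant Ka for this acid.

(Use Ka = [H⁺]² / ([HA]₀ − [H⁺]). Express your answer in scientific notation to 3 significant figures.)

[H⁺] = 10^(−pH) = 10^(−2.97) = 1.072e-03 M. For HA ⇌ H⁺ + A⁻, Ka = [H⁺][A⁻]/[HA] = [H⁺]² / ([HA]₀ − [H⁺]) = (1.072e-03)² / (0.018 − 1.072e-03) = 6.78e-05.

K_a = 6.78e-05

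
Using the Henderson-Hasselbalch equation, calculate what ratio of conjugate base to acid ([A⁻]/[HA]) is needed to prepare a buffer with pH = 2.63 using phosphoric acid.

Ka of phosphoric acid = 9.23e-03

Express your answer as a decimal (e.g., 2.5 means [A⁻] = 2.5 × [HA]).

pKa = -log(9.23e-03) = 2.0348. pH = pKa + log([A⁻]/[HA]), so log([A⁻]/[HA]) = pH − pKa = 2.63 − 2.0348 = 0.5952. [A⁻]/[HA] = 10^(0.5952) = 3.94

[A⁻]/[HA] = 3.94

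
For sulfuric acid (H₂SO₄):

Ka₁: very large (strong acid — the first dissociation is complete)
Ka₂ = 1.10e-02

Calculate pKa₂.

pKa₂ = -log(Ka₂) = -log(1.10e-02) = 1.96.

pK_{a2} = 1.96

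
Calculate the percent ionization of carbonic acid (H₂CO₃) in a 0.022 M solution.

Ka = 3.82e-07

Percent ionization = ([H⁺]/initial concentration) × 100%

Using Ka equilibrium: x² + Ka×x - Ka×C = 0. Solving: [H⁺] = 9.1483e-05. Percent = (9.1483e-05/0.022) × 100

Percent ionization = 0.416%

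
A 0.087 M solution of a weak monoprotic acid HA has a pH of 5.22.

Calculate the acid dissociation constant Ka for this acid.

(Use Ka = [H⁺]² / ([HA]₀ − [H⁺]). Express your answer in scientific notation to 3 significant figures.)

[H⁺] = 10^(−pH) = 10^(−5.22) = 6.026e-06 M. For HA ⇌ H⁺ + A⁻, Ka = [H⁺][A⁻]/[HA] = [H⁺]² / ([HA]₀ − [H⁺]) = (6.026e-06)² / (0.087 − 6.026e-06) = 4.17e-10.

K_a = 4.17e-10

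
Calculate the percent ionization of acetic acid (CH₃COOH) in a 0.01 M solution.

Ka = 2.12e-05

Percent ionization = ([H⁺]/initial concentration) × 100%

Using Ka equilibrium: x² + Ka×x - Ka×C = 0. Solving: [H⁺] = 4.4996e-04. Percent = (4.4996e-04/0.01) × 100

Percent ionization = 4.5%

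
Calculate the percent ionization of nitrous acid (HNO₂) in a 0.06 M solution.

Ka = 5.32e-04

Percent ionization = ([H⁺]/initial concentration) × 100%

Using Ka equilibrium: x² + Ka×x - Ka×C = 0. Solving: [H⁺] = 5.3900e-03. Percent = (5.3900e-03/0.06) × 100

Percent ionization = 8.98%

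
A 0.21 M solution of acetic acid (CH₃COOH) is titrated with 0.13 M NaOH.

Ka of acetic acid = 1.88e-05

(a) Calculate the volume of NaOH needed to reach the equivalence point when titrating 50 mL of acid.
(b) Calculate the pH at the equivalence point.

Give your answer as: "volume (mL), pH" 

moles acid = 0.21 × 50/1000 = 0.0105 mol; V_base = moles/0.13 × 1000 = 80.8 mL. At equivalence only the conjugate base is present: [A⁻] = 0.0105/0.131 = 8.0294e-02 M. Kb = Kw/Ka = 5.32e-10; [OH⁻] = √(Kb × [A⁻]) = 6.5353e-06; pOH = 5.18; pH = 14 - pOH = 8.82.

V = 80.8 mL, pH = 8.82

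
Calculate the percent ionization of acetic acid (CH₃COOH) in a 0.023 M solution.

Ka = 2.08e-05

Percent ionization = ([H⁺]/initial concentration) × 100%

Using Ka equilibrium: x² + Ka×x - Ka×C = 0. Solving: [H⁺] = 6.8134e-04. Percent = (6.8134e-04/0.023) × 100

Percent ionization = 2.96%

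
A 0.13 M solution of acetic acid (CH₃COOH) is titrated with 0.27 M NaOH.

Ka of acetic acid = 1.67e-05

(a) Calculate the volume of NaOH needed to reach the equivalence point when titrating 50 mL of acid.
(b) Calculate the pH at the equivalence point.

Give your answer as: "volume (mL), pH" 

moles acid = 0.13 × 50/1000 = 0.0065 mol; V_base = moles/0.27 × 1000 = 24.1 mL. At equivalence only the conjugate base is present: [A⁻] = 0.0065/0.074 = 8.7750e-02 M. Kb = Kw/Ka = 5.99e-10; [OH⁻] = √(Kb × [A⁻]) = 7.2488e-06; pOH = 5.14; pH = 14 - pOH = 8.86.

V = 24.1 mL, pH = 8.86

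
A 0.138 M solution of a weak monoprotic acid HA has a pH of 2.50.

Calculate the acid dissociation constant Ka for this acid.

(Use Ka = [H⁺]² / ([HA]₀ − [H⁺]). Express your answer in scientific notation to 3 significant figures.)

[H⁺] = 10^(−pH) = 10^(−2.50) = 3.162e-03 M. For HA ⇌ H⁺ + A⁻, Ka = [H⁺][A⁻]/[HA] = [H⁺]² / ([HA]₀ − [H⁺]) = (3.162e-03)² / (0.138 − 3.162e-03) = 7.42e-05.

K_a = 7.42e-05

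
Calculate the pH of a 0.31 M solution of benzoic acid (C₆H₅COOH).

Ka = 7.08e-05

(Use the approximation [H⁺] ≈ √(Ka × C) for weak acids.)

[H⁺] = √(Ka × C) = √(7.08e-05 × 0.31) = 4.6849e-03. pH = -log(4.6849e-03)

pH = 2.33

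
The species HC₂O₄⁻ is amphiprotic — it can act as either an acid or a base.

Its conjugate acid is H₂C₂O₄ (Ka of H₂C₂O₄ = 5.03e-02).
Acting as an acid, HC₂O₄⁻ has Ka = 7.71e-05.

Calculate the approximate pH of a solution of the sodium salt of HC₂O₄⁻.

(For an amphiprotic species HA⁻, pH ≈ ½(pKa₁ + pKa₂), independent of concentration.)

pKa₁ = -log(5.03e-02) = 1.30; pKa₂ = -log(7.71e-05) = 4.11. For an amphiprotic species, pH ≈ ½(pKa₁ + pKa₂) = ½(1.30 + 4.11) = 2.71.

pH = 2.71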